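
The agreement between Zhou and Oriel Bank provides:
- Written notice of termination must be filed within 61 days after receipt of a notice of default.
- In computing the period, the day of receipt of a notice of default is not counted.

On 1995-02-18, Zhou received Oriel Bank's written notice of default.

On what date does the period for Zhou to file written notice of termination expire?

April 20, 1995

61 days after 1995-02-18 is April 20, 1995.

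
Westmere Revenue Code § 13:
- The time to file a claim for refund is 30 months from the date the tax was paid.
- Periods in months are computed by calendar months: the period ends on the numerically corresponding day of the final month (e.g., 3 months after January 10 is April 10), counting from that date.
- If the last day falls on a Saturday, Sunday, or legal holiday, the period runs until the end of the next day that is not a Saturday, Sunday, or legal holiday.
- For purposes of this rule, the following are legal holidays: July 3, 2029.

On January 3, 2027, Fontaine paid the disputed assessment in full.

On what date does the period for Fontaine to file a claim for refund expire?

30 months after January 3, 2027 is July 3, 2029.
July 3, 2029 is a listed holiday. The next qualifying day is July 4, 2029.

July 4, 2029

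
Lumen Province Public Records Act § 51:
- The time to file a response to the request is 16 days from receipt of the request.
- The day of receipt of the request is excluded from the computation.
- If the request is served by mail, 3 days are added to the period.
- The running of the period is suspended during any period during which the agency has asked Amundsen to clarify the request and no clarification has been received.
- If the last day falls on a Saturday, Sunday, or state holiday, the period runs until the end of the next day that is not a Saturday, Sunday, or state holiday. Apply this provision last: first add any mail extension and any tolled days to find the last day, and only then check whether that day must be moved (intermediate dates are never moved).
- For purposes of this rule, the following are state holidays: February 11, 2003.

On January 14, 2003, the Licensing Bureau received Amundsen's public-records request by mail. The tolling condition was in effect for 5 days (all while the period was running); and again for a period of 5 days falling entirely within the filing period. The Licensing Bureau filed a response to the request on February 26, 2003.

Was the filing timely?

16 days after January 14, 2003 is January 30, 2003.
Service was by mail, adding 3 days: January 30, 2003 + 3 days = February 2, 2003.
Tolling adds 5 days: February 2, 2003 + 5 days = February 7, 2003.
Tolling adds 5 days: February 7, 2003 + 5 days = February 12, 2003.
February 12, 2003 is a Wednesday and not a state holiday, so no extension applies.
The deadline is February 12, 2003; the filing on February 26, 2003 is after that date.

No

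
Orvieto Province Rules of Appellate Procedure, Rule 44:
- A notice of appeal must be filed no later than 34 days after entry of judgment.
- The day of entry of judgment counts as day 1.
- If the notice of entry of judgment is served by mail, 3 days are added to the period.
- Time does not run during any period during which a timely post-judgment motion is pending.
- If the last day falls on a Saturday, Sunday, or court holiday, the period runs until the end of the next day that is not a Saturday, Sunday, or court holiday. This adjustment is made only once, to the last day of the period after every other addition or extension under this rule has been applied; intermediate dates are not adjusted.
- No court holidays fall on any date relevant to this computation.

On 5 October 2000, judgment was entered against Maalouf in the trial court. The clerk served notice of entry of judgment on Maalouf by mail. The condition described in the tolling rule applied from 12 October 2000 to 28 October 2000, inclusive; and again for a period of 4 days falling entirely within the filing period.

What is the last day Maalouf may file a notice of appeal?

December 1, 2000

Counting 5 October 2000 as day 1, day 34 is November 7, 2000.
Service was by mail, adding 3 days: November 7, 2000 + 3 days = November 10, 2000.
From October 12, 2000 through October 28, 2000 inclusive is 17 days; tolling adds 17 days: November 10, 2000 + 17 days = November 27, 2000.
Tolling adds 4 days: November 27, 2000 + 4 days = December 1, 2000.
December 1, 2000 is a Friday and not a court holiday, so no extension applies.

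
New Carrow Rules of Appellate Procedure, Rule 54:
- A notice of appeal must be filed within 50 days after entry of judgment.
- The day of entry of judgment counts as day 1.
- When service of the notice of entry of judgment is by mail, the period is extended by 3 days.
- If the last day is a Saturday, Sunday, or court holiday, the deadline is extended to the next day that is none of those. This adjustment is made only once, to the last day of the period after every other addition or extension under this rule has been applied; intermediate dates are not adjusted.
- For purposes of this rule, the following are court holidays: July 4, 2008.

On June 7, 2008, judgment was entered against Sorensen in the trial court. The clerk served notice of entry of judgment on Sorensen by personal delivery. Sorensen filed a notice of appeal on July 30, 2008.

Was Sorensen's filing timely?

Counting June 7, 2008 as day 1, day 50 is July 26, 2008.
Service was not by mail, so no mail extension applies.
July 26, 2008 is Saturday; July 27, 2008 is Sunday. The next qualifying day is July 28, 2008.
The deadline is July 28, 2008; the filing on July 30, 2008 is after that date.

No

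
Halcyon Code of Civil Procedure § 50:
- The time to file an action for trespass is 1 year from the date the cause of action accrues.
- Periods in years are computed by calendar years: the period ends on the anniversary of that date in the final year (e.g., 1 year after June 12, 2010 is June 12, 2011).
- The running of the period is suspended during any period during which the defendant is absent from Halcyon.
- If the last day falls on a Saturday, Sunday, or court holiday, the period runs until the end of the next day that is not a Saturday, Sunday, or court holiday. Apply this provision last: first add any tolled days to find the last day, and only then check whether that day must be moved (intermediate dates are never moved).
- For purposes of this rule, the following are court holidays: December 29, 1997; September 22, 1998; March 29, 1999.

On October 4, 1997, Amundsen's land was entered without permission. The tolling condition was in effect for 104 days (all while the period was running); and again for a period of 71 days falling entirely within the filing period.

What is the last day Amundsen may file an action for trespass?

March 30, 1999

1 year after October 4, 1997 is October 4, 1998.
Tolling adds 104 days: October 4, 1998 + 104 days = January 16, 1999.
Tolling adds 71 days: January 16, 1999 + 71 days = March 28, 1999.
March 28, 1999 is Sunday; March 29, 1999 is a listed holiday. The next qualifying day is March 30, 1999.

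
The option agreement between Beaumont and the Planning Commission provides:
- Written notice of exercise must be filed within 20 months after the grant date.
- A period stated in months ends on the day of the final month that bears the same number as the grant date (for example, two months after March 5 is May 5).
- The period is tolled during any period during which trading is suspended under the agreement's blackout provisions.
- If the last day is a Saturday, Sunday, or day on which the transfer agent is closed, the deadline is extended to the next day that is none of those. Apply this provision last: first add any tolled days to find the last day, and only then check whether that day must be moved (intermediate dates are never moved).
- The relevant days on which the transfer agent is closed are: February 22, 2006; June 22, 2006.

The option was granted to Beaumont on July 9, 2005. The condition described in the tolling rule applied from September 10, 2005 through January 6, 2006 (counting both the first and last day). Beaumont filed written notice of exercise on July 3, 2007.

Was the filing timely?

Yes

20 months after July 9, 2005 is March 9, 2007.
From September 10, 2005 through January 6, 2006 inclusive is 119 days; tolling adds 119 days: March 9, 2007 + 119 days = July 6, 2007.
July 6, 2007 is a Friday and not a day on which the transfer agent is closed, so no extension applies.
The deadline is July 6, 2007; the filing on July 3, 2007 is on or before that date.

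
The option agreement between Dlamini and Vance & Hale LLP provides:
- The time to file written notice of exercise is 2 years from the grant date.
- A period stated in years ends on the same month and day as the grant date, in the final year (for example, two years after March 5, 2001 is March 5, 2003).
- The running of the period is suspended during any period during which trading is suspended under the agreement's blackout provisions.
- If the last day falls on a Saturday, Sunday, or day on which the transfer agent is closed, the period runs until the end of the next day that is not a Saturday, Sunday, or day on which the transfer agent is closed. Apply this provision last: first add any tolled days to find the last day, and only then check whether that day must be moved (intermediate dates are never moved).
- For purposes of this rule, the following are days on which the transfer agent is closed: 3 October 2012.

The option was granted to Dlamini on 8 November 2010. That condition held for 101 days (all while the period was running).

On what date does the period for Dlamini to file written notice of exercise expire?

2 years after 8 November 2010 is November 8, 2012.
Tolling adds 101 days: November 8, 2012 + 101 days = February 17, 2013.
February 17, 2013 is Sunday. The next qualifying day is February 18, 2013.

February 18, 2013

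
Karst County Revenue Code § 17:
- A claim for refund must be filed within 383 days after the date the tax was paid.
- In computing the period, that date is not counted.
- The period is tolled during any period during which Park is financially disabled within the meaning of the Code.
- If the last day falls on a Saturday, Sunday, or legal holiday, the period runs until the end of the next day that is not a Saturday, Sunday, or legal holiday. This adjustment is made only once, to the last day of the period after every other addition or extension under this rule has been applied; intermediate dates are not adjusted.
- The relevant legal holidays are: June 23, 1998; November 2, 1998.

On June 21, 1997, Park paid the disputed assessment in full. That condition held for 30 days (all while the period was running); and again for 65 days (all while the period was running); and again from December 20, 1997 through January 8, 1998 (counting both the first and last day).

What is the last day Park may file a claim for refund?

November 3, 1998

383 days after June 21, 1997 is July 9, 1998.
Tolling adds 30 days: July 9, 1998 + 30 days = August 8, 1998.
Tolling adds 65 days: August 8, 1998 + 65 days = October 12, 1998.
From December 20, 1997 through January 8, 1998 inclusive is 20 days; tolling adds 20 days: October 12, 1998 + 20 days = November 1, 1998.
November 1, 1998 is Sunday; November 2, 1998 is a listed holiday. The next qualifying day is November 3, 1998.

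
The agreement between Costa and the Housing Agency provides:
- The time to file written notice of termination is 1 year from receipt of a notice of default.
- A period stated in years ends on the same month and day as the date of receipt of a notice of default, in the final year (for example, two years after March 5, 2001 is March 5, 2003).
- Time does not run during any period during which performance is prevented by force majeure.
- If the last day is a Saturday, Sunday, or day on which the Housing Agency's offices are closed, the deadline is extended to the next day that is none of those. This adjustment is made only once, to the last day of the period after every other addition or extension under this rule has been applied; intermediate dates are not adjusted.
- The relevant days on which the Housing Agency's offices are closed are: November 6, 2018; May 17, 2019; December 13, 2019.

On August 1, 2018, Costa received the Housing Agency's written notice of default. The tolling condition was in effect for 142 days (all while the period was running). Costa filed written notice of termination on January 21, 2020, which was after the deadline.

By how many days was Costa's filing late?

1 year after August 1, 2018 is August 1, 2019.
Tolling adds 142 days: August 1, 2019 + 142 days = December 21, 2019.
December 21, 2019 is Saturday; December 22, 2019 is Sunday. The next qualifying day is December 23, 2019.
The deadline is December 23, 2019; from December 23, 2019 to January 21, 2020 is 29 days.

29 days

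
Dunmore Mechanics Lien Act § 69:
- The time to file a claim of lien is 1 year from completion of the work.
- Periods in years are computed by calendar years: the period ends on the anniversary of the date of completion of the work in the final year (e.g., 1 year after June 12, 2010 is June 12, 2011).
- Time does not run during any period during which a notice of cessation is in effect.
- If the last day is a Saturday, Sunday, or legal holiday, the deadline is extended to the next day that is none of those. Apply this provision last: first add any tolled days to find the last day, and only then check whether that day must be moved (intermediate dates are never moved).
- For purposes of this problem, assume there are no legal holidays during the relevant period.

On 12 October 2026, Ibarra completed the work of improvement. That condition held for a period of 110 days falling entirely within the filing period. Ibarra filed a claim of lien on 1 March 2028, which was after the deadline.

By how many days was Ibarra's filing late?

30 days

1 year after 12 October 2026 is October 12, 2027.
Tolling adds 110 days: October 12, 2027 + 110 days = January 30, 2028.
January 30, 2028 is Sunday. The next qualifying day is January 31, 2028.
The deadline is January 31, 2028; from January 31, 2028 to March 1, 2028 is 30 days.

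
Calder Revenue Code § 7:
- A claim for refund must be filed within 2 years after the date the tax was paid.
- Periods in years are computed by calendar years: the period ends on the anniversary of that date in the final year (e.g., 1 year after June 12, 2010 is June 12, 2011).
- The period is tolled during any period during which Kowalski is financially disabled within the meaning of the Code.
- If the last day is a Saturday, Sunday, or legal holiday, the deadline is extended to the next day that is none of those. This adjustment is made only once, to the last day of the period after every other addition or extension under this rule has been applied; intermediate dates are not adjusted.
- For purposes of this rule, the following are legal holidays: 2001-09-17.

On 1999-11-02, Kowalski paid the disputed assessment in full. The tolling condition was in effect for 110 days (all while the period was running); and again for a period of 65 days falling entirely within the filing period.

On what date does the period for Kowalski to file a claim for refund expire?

2 years after 1999-11-02 is November 2, 2001.
Tolling adds 110 days: November 2, 2001 + 110 days = February 20, 2002.
Tolling adds 65 days: February 20, 2002 + 65 days = April 26, 2002.
April 26, 2002 is a Friday and not a legal holiday, so no extension applies.

April 26, 2002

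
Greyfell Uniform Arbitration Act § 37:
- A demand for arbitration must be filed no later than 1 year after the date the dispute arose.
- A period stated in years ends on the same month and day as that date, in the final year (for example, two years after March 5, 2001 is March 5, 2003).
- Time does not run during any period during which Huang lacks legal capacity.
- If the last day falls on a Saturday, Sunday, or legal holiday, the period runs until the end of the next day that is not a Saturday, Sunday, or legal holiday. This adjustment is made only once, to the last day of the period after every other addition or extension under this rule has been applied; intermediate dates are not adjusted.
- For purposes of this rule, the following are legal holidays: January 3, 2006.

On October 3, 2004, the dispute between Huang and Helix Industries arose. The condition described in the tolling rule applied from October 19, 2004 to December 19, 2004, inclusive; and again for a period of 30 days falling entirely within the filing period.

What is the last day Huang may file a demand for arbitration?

January 4, 2006

1 year after October 3, 2004 is October 3, 2005.
From October 19, 2004 through December 19, 2004 inclusive is 62 days; tolling adds 62 days: October 3, 2005 + 62 days = December 4, 2005.
Tolling adds 30 days: December 4, 2005 + 30 days = January 3, 2006.
January 3, 2006 is a listed holiday. The next qualifying day is January 4, 2006.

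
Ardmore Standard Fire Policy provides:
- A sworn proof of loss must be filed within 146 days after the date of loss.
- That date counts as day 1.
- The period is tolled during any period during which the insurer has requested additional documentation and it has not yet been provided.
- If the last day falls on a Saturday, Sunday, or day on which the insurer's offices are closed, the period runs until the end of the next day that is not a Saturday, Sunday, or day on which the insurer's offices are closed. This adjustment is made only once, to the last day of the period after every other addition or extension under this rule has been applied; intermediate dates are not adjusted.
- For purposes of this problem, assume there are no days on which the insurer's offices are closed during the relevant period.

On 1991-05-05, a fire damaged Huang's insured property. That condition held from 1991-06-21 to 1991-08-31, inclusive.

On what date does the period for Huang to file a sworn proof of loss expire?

Counting 1991-05-05 as day 1, day 146 is September 27, 1991.
From June 21, 1991 through August 31, 1991 inclusive is 72 days; tolling adds 72 days: September 27, 1991 + 72 days = December 8, 1991.
December 8, 1991 is Sunday. The next qualifying day is December 9, 1991.

December 9, 1991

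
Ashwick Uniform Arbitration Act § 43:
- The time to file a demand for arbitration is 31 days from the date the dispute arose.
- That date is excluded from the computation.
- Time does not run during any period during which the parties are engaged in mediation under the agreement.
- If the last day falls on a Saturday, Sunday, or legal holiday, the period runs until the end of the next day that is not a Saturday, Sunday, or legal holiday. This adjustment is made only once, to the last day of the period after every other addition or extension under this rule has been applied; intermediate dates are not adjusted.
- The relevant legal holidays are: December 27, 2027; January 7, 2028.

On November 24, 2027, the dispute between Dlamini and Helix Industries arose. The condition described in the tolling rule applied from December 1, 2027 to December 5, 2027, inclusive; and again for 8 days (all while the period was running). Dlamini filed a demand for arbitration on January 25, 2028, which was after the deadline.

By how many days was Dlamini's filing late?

31 days after November 24, 2027 is December 25, 2027.
From December 1, 2027 through December 5, 2027 inclusive is 5 days; tolling adds 5 days: December 25, 2027 + 5 days = December 30, 2027.
Tolling adds 8 days: December 30, 2027 + 8 days = January 7, 2028.
January 7, 2028 is a listed holiday; January 8, 2028 is Saturday; January 9, 2028 is Sunday. The next qualifying day is January 10, 2028.
The deadline is January 10, 2028; from January 10, 2028 to January 25, 2028 is 15 days.

15 days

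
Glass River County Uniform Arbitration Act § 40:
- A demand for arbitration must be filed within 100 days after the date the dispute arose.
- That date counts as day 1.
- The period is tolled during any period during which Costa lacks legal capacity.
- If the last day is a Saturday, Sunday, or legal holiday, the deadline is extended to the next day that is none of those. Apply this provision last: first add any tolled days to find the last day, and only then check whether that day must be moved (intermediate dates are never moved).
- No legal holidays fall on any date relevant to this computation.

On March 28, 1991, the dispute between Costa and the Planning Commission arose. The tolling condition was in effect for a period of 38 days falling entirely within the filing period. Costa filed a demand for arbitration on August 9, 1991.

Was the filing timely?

Yes

Counting March 28, 1991 as day 1, day 100 is July 5, 1991.
Tolling adds 38 days: July 5, 1991 + 38 days = August 12, 1991.
August 12, 1991 is a Monday and not a legal holiday, so no extension applies.
The deadline is August 12, 1991; the filing on August 9, 1991 is on or before that date.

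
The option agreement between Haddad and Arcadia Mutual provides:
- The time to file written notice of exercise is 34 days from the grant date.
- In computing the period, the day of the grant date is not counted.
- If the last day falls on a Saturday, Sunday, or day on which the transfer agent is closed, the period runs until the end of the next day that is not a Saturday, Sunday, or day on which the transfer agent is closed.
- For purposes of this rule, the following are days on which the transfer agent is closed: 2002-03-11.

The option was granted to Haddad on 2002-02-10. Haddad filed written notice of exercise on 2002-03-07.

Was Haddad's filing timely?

Yes

34 days after 2002-02-10 is March 16, 2002.
March 16, 2002 is Saturday; March 17, 2002 is Sunday. The next qualifying day is March 18, 2002.
The deadline is March 18, 2002; the filing on March 7, 2002 is on or before that date.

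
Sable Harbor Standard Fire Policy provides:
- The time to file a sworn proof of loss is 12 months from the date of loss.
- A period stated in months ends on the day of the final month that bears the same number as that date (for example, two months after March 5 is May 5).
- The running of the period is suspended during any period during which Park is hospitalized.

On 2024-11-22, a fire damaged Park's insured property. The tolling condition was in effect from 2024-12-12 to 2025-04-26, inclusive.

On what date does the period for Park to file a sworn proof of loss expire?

12 months after 2024-11-22 is November 22, 2025.
From December 12, 2024 through April 26, 2025 inclusive is 136 days; tolling adds 136 days: November 22, 2025 + 136 days = April 7, 2026.

April 7, 2026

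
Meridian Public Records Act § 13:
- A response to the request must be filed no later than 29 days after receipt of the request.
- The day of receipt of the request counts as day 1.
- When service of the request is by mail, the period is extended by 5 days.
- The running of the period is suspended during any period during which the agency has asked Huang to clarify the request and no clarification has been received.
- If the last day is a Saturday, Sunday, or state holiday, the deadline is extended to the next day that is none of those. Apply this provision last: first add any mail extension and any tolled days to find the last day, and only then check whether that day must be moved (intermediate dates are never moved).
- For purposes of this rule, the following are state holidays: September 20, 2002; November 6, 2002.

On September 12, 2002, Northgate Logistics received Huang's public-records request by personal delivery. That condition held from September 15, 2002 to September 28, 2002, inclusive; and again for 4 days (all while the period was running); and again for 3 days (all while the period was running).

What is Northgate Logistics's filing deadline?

Counting September 12, 2002 as day 1, day 29 is October 10, 2002.
Service was not by mail, so no mail extension applies.
From September 15, 2002 through September 28, 2002 inclusive is 14 days; tolling adds 14 days: October 10, 2002 + 14 days = October 24, 2002.
Tolling adds 4 days: October 24, 2002 + 4 days = October 28, 2002.
Tolling adds 3 days: October 28, 2002 + 3 days = October 31, 2002.
October 31, 2002 is a Thursday and not a state holiday, so no extension applies.

October 31, 2002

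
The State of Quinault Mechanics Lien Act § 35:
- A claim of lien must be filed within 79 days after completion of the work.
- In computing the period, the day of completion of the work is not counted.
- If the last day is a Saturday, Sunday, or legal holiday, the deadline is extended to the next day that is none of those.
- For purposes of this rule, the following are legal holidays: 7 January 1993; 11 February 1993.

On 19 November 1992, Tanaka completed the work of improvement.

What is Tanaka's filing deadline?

February 8, 1993

79 days after 19 November 1992 is February 6, 1993.
February 6, 1993 is Saturday; February 7, 1993 is Sunday. The next qualifying day is February 8, 1993.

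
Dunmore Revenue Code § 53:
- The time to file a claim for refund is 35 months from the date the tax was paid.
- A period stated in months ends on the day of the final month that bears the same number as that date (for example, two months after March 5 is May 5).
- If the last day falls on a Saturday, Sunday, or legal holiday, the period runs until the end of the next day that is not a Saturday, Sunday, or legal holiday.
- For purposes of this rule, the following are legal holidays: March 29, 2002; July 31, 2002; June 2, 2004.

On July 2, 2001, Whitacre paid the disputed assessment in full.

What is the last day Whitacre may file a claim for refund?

35 months after July 2, 2001 is June 2, 2004.
June 2, 2004 is a listed holiday. The next qualifying day is June 3, 2004.

June 3, 2004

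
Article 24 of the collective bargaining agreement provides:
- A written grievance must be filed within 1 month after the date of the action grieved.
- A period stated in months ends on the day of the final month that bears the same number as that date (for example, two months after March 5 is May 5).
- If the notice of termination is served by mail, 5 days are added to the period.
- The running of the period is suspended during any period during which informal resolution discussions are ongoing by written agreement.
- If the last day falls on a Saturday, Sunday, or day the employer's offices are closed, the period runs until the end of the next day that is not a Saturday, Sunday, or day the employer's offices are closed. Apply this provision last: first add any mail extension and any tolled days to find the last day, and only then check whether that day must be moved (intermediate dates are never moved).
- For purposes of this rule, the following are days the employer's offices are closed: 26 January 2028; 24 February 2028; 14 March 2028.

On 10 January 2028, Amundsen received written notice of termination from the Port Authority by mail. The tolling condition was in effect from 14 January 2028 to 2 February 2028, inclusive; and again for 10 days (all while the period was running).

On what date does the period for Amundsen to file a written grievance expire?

1 month after 10 January 2028 is February 10, 2028.
Service was by mail, adding 5 days: February 10, 2028 + 5 days = February 15, 2028.
From January 14, 2028 through February 2, 2028 inclusive is 20 days; tolling adds 20 days: February 15, 2028 + 20 days = March 6, 2028.
Tolling adds 10 days: March 6, 2028 + 10 days = March 16, 2028.
March 16, 2028 is a Thursday and not a day the employer's offices are closed, so no extension applies.

March 16, 2028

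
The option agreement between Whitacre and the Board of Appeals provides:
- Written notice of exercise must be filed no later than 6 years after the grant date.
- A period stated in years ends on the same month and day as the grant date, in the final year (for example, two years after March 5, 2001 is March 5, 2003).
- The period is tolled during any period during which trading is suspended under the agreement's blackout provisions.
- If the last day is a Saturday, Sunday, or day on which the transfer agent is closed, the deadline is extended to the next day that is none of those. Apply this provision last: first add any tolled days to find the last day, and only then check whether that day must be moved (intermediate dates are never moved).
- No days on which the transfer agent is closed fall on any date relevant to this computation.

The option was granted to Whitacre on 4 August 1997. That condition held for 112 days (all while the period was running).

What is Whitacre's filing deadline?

November 24, 2003

6 years after 4 August 1997 is August 4, 2003.
Tolling adds 112 days: August 4, 2003 + 112 days = November 24, 2003.
November 24, 2003 is a Monday and not a day on which the transfer agent is closed, so no extension applies.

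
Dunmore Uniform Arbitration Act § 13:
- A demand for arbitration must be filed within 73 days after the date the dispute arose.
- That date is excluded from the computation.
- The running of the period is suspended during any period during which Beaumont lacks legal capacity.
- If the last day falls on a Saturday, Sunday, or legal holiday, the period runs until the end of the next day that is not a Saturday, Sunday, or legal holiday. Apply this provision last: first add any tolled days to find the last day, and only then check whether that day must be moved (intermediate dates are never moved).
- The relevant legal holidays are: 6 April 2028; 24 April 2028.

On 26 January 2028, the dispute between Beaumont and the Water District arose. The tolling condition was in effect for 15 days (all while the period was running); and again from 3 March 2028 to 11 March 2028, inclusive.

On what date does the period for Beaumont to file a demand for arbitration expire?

May 2, 2028

73 days after 26 January 2028 is April 8, 2028.
Tolling adds 15 days: April 8, 2028 + 15 days = April 23, 2028.
From March 3, 2028 through March 11, 2028 inclusive is 9 days; tolling adds 9 days: April 23, 2028 + 9 days = May 2, 2028.
May 2, 2028 is a Tuesday and not a legal holiday, so no extension applies.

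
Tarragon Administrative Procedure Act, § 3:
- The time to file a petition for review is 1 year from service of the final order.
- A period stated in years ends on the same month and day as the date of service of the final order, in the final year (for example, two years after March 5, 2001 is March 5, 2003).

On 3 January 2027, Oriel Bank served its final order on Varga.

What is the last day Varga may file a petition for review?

1 year after 3 January 2027 is January 3, 2028.

January 3, 2028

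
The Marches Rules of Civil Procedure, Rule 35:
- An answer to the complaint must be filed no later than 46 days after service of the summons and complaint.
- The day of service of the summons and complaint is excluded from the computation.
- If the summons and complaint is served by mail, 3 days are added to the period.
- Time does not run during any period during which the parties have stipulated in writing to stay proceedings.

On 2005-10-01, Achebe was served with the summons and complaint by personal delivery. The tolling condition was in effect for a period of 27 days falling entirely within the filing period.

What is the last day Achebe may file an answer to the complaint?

46 days after 2005-10-01 is November 16, 2005.
Service was not by mail, so no mail extension applies.
Tolling adds 27 days: November 16, 2005 + 27 days = December 13, 2005.

December 13, 2005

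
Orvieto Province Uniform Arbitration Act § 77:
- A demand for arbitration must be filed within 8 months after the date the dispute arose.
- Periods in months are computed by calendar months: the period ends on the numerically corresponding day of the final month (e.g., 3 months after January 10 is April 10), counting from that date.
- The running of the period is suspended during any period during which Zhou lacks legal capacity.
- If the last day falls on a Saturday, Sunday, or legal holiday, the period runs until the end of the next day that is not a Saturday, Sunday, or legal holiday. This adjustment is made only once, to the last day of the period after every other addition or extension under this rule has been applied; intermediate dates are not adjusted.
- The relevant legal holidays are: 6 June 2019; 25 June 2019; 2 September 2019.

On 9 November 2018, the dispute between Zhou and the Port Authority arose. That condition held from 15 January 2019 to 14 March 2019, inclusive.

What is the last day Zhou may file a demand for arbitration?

8 months after 9 November 2018 is July 9, 2019.
From January 15, 2019 through March 14, 2019 inclusive is 59 days; tolling adds 59 days: July 9, 2019 + 59 days = September 6, 2019.
September 6, 2019 is a Friday and not a legal holiday, so no extension applies.

September 6, 2019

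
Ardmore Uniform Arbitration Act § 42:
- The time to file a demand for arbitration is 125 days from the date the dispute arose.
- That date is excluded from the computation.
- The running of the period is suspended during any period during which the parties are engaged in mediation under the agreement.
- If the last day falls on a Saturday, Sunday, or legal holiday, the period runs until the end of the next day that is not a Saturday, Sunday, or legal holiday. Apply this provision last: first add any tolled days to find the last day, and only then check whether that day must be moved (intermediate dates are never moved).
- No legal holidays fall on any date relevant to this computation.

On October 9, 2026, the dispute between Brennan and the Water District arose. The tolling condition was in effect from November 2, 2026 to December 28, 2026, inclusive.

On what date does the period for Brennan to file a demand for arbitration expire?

125 days after October 9, 2026 is February 11, 2027.
From November 2, 2026 through December 28, 2026 inclusive is 57 days; tolling adds 57 days: February 11, 2027 + 57 days = April 9, 2027.
April 9, 2027 is a Friday and not a legal holiday, so no extension applies.

April 9, 2027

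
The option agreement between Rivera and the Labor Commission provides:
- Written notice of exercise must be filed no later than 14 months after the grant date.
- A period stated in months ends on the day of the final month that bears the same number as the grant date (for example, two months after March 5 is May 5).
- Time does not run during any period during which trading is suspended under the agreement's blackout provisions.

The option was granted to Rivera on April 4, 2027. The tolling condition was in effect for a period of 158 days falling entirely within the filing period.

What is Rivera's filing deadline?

14 months after April 4, 2027 is June 4, 2028.
Tolling adds 158 days: June 4, 2028 + 158 days = November 9, 2028.

November 9, 2028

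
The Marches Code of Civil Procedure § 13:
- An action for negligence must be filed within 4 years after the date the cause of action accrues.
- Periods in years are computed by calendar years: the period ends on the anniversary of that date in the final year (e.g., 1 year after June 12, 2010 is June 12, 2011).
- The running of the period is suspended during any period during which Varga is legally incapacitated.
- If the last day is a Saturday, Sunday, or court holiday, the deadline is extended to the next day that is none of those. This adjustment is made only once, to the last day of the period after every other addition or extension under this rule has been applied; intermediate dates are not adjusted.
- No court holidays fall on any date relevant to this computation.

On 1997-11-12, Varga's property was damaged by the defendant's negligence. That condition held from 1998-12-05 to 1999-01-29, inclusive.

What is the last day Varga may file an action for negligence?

January 7, 2002

4 years after 1997-11-12 is November 12, 2001.
From December 5, 1998 through January 29, 1999 inclusive is 56 days; tolling adds 56 days: November 12, 2001 + 56 days = January 7, 2002.
January 7, 2002 is a Monday and not a court holiday, so no extension applies.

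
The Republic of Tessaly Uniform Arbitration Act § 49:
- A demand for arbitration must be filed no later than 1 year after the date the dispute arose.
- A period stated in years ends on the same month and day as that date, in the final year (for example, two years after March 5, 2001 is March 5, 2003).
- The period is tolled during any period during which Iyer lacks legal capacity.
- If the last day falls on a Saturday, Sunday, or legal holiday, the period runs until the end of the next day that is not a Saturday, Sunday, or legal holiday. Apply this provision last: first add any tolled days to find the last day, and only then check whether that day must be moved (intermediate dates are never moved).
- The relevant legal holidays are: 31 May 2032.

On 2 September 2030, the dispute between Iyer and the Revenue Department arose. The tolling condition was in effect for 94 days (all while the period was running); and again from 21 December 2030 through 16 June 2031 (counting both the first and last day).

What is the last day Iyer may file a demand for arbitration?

June 1, 2032

1 year after 2 September 2030 is September 2, 2031.
Tolling adds 94 days: September 2, 2031 + 94 days = December 5, 2031.
From December 21, 2030 through June 16, 2031 inclusive is 178 days; tolling adds 178 days: December 5, 2031 + 178 days = May 31, 2032.
May 31, 2032 is a listed holiday. The next qualifying day is June 1, 2032.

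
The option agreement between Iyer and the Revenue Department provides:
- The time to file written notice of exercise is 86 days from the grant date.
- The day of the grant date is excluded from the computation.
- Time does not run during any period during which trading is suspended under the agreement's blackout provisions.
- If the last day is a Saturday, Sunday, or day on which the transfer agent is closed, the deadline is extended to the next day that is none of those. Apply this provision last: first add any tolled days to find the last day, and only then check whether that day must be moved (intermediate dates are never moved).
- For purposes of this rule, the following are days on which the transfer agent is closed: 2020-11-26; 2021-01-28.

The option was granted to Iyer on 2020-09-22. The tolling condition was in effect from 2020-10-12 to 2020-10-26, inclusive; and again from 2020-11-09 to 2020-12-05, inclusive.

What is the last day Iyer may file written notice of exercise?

86 days after 2020-09-22 is December 17, 2020.
From October 12, 2020 through October 26, 2020 inclusive is 15 days; tolling adds 15 days: December 17, 2020 + 15 days = January 1, 2021.
From November 9, 2020 through December 5, 2020 inclusive is 27 days; tolling adds 27 days: January 1, 2021 + 27 days = January 28, 2021.
January 28, 2021 is a listed holiday. The next qualifying day is January 29, 2021.

January 29, 2021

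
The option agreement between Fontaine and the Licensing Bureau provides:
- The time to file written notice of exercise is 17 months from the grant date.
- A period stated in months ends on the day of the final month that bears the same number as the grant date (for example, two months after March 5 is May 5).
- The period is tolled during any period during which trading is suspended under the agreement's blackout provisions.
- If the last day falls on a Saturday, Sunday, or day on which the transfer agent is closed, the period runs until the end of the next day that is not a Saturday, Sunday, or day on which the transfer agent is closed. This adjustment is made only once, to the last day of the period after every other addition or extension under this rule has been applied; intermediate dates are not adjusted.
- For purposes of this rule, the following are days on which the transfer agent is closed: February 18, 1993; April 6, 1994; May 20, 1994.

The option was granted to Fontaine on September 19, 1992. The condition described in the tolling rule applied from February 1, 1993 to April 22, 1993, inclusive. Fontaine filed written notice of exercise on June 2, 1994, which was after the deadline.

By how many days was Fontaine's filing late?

22 days

17 months after September 19, 1992 is February 19, 1994.
From February 1, 1993 through April 22, 1993 inclusive is 81 days; tolling adds 81 days: February 19, 1994 + 81 days = May 11, 1994.
May 11, 1994 is a Wednesday and not a day on which the transfer agent is closed, so no extension applies.
The deadline is May 11, 1994; from May 11, 1994 to June 2, 1994 is 22 days.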